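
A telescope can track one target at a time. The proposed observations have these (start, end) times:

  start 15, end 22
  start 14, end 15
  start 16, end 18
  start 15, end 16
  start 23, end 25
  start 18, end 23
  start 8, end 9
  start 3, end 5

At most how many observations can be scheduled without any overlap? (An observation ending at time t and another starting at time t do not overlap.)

Order by finish time; keep every interval that doesn't clash with the previous kept one.
Sorted by end: (3,5)  (8,9)  (14,15)  (15,16)  (16,18)  (15,22)  (18,23)  (23,25)
take (3,5); take (8,9); take (14,15); take (15,16); take (16,18); take (18,23); take (23,25).
Selected 7 observations.

7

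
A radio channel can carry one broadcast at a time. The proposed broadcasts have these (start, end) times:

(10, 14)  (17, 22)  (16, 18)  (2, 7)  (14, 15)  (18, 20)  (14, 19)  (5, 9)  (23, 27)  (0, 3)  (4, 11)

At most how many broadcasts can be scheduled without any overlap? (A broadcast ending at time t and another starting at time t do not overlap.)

7

Greedy by earliest finish: after sorting by end time, pick each interval compatible with the last pick.
Sorted by end: (0,3)  (2,7)  (5,9)  (4,11)  (10,14)  (14,15)  (16,18)  (14,19)  (18,20)  (17,22)  (23,27)
take (0,3); take (5,9); take (10,14); take (14,15); take (16,18); skip (14,19); take (18,20); take (23,27).
Selected 7 broadcasts.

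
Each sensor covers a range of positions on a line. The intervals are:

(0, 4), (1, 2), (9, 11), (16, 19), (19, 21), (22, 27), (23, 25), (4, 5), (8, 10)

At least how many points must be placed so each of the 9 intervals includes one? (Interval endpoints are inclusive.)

Sort by right endpoint; whenever an interval is uncovered, place a point at its right end.
Sorted: [1,2] [0,4] [4,5] [8,10] [9,11] [16,19] [19,21] [23,25] [22,27]
{[1,2],[0,4]} hit by 2; {[4,5]} hit by 5; {[8,10],[9,11]} hit by 10; {[16,19],[19,21]} hit by 19; {[23,25],[22,27]} hit by 25.
Points: 2, 5, 10, 19, 25 (5 total).

5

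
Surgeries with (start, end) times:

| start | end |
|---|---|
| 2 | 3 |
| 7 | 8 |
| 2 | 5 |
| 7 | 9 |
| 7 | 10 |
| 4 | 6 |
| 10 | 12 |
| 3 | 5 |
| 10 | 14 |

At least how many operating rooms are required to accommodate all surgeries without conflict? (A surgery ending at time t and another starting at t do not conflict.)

starts: [2, 2, 3, 4, 7, 7, 7, 10, 10]
ends:   [3, 5, 5, 6, 8, 9, 10, 12, 14]
s2→1 s2→2 e3→1 s3→2 s4→3  — peak 3.

3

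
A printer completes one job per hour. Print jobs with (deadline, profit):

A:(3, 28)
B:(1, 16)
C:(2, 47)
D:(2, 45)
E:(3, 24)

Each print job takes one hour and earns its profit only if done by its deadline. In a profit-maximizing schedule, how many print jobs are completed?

3

Sort by profit descending; place each in the latest free slot ≤ its deadline.
By profit: C(d2,47), D(d2,45), A(d3,28), E(d3,24), B(d1,16)
C→slot 2; D→slot 1; A→slot 3; E skipped; B skipped.
3 of 5 scheduled.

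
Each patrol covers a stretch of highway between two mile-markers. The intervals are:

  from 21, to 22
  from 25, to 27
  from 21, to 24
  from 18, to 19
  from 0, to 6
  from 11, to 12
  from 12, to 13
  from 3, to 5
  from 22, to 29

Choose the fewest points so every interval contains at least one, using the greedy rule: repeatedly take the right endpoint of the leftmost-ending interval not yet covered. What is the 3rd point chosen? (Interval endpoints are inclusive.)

Sort by right endpoint; whenever an interval is uncovered, place a point at its right end.
By right end: [3,5]  [0,6]  [11,12]  [12,13]  [18,19]  [21,22]  [21,24]  [25,27]  [22,29]
[3,5] uncovered → point at 5; [11,12] uncovered → point at 12; [18,19] uncovered → point at 19; [21,22] uncovered → point at 22; [25,27] uncovered → point at 27.
Points: 5, 12, 19, 22, 27 (5 total).

19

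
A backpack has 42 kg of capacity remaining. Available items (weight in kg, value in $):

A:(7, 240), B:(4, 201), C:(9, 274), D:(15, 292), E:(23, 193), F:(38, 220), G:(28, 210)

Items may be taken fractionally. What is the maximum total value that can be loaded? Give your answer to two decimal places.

1065.74

Sort by value per unit weight and fill in that order.
Ratios (sorted): B 50.25, A 34.29, C 30.44, D 19.47, E 8.39, G 7.50, F 5.79
take B (4 @ 201); take A (7 @ 240); take C (9 @ 274); take D (15 @ 292); take 7/23 of E → 58.74. Capacity used 42/42.
Total value = 1065.74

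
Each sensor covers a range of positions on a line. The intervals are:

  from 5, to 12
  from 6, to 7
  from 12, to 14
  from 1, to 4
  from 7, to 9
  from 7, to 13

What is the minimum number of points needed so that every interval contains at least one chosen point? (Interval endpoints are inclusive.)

3

Sort by right endpoint; whenever an interval is uncovered, place a point at its right end.
Sorted: [1,4] [6,7] [7,9] [5,12] [7,13] [12,14]
{[1,4]} hit by 4; {[6,7],[7,9],[5,12],[7,13]} hit by 7; {[12,14]} hit by 14.
Points: 4, 7, 14 (3 total).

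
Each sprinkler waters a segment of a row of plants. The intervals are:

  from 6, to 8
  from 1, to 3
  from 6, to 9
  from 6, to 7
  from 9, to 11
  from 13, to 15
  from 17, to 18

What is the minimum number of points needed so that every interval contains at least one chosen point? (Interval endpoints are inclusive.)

By right end: [1,3]  [6,7]  [6,8]  [6,9]  [9,11]  [13,15]  [17,18]
[1,3] uncovered → point at 3; [6,7] uncovered → point at 7; [9,11] uncovered → point at 11; [13,15] uncovered → point at 15; [17,18] uncovered → point at 18.
Points: 3, 7, 11, 15, 18 (5 total).

5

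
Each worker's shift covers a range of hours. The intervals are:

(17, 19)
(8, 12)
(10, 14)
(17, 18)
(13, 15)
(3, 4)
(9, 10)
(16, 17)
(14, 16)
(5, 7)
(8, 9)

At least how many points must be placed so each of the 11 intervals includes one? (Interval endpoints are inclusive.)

Sort by right endpoint; whenever an interval is uncovered, place a point at its right end.
Sorted: [3,4] [5,7] [8,9] [9,10] [8,12] [10,14] [13,15] [14,16] [16,17] [17,18] [17,19]
{[3,4]} hit by 4; {[5,7]} hit by 7; {[8,9],[9,10],[8,12]} hit by 9; {[10,14],[13,15],[14,16]} hit by 14; {[16,17],[17,18],[17,19]} hit by 17.
Points: 4, 7, 9, 14, 17 (5 total).

5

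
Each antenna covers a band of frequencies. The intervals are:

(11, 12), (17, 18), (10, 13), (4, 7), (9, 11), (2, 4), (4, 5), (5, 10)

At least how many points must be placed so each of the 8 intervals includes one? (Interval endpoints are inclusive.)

By right end: [2,4]  [4,5]  [4,7]  [5,10]  [9,11]  [11,12]  [10,13]  [17,18]
[2,4] uncovered → point at 4; [5,10] uncovered → point at 10; [11,12] uncovered → point at 12; [17,18] uncovered → point at 18.
Points: 4, 10, 12, 18 (4 total).

4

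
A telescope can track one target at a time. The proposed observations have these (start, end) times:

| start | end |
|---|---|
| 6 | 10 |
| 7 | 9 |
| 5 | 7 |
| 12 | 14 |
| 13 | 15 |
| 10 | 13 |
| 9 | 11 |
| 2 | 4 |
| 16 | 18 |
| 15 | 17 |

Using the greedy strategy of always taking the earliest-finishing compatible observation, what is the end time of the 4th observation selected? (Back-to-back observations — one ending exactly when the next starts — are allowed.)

Sort by end time and greedily take each interval whose start is ≥ the last chosen end.
By end time: (2,4), (5,7), (7,9), (6,10), (9,11), (10,13), (12,14), (13,15), (15,17), (16,18).
Pick (2,4); next start ≥ 4 → (5,7); next start ≥ 7 → (7,9); next start ≥ 9 → (9,11); next start ≥ 11 → (12,14); next start ≥ 14 → (15,17).
Selected: (2,4) (5,7) (7,9) (9,11) (12,14) (15,17)

11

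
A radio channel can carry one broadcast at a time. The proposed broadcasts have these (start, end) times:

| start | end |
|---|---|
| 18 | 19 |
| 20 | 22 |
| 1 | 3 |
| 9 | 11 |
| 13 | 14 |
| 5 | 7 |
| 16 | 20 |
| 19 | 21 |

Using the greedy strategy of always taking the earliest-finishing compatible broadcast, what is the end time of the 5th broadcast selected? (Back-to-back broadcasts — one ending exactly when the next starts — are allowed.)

Sorted by end: (1,3)  (5,7)  (9,11)  (13,14)  (18,19)  (16,20)  (19,21)  (20,22)
take (1,3); take (5,7); take (9,11); take (13,14); take (18,19); skip (16,20); take (19,21).
Selected: (1,3) (5,7) (9,11) (13,14) (18,19) (19,21)

19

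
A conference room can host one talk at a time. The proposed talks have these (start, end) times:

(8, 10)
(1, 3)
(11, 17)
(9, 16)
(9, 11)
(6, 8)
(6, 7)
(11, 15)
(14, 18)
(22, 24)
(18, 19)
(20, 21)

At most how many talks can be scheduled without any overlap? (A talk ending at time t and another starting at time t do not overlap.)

7

Greedy by earliest finish: after sorting by end time, pick each interval compatible with the last pick.
Sorted by end: (1,3)  (6,7)  (6,8)  (8,10)  (9,11)  (11,15)  (9,16)  (11,17)  (14,18)  (18,19)  (20,21)  (22,24)
take (1,3); take (6,7); skip (6,8); take (8,10); skip (9,11); take (11,15); take (18,19); take (20,21); take (22,24).
Selected 7 talks.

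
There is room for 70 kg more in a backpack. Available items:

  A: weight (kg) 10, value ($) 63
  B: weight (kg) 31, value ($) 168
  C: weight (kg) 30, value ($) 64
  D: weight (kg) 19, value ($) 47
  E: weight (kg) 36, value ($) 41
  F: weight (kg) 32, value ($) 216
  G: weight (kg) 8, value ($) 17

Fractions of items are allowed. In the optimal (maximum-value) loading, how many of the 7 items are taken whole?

2

Sort by value per unit weight and fill in that order.
Order: F (216/32=6.75) > A (63/10=6.30) > B (168/31=5.42) > D (47/19=2.47) > C (64/30=2.13) > G (17/8=2.12) > E (41/36=1.14)
Fill: take F (32 @ 216) → take A (10 @ 63) → take 28/31 of B → 151.74; 70/70 used.
2 item(s) taken whole; one partial (take 28/31 of B).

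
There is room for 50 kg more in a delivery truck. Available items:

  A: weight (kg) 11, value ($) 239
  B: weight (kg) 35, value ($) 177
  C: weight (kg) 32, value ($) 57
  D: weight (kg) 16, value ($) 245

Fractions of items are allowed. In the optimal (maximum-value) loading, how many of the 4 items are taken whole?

Order: A (239/11=21.73) > D (245/16=15.31) > B (177/35=5.06) > C (57/32=1.78)
Fill: take A (11 @ 239) → take D (16 @ 245) → take 23/35 of B → 116.31; 50/50 used.
2 item(s) taken whole; one partial (take 23/35 of B).

2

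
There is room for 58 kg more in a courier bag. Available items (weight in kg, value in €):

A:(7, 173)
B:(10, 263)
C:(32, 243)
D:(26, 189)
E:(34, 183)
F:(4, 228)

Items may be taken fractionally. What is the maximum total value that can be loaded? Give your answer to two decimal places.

943.35

Greedy by value/weight ratio, highest first.
Ratios (sorted): F 57.00, B 26.30, A 24.71, C 7.59, D 7.27, E 5.38
take F (4 @ 228); take B (10 @ 263); take A (7 @ 173); take C (32 @ 243); take 5/26 of D → 36.35. Capacity used 58/58.
Total value = 943.35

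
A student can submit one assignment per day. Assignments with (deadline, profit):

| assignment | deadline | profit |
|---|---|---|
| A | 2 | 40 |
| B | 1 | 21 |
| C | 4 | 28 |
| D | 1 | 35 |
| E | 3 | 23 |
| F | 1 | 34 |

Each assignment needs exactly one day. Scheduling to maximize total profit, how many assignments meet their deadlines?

4

By profit: A(d2,40), D(d1,35), F(d1,34), C(d4,28), E(d3,23), B(d1,21)
A→slot 2; D→slot 1; F skipped; C→slot 4; E→slot 3; B skipped.
4 of 6 scheduled.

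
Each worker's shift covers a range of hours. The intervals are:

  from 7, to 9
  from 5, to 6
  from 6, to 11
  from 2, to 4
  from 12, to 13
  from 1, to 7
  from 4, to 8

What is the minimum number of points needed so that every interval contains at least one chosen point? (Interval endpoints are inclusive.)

Process intervals by earliest right end; each time one isn't hit yet, stab at its right endpoint.
By right end: [2,4]  [5,6]  [1,7]  [4,8]  [7,9]  [6,11]  [12,13]
[2,4] uncovered → point at 4; [5,6] uncovered → point at 6; [7,9] uncovered → point at 9; [12,13] uncovered → point at 13.
Points: 4, 6, 9, 13 (4 total).

4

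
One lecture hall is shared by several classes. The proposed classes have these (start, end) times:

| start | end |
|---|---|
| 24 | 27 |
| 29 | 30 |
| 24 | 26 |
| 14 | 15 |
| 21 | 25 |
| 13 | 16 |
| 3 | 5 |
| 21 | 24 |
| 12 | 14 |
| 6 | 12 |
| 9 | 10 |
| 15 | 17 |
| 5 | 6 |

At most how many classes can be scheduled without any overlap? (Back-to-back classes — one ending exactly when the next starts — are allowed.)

Sort by end time and greedily take each interval whose start is ≥ the last chosen end.
By end time: (3,5), (5,6), (9,10), (6,12), (12,14), (14,15), (13,16), (15,17), (21,24), (21,25), (24,26), (24,27), (29,30).
Pick (3,5); next start ≥ 5 → (5,6); next start ≥ 6 → (9,10); next start ≥ 10 → (12,14); next start ≥ 14 → (14,15); next start ≥ 15 → (15,17); next start ≥ 17 → (21,24); next start ≥ 24 → (24,26); next start ≥ 26 → (29,30).
Selected 9 classes.

9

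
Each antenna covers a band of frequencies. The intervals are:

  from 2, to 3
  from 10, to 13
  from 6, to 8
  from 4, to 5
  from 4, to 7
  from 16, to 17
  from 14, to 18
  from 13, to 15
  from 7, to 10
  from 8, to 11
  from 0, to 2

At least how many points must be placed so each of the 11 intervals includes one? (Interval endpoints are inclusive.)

5

By right end: [0,2]  [2,3]  [4,5]  [4,7]  [6,8]  [7,10]  [8,11]  [10,13]  [13,15]  [16,17]  [14,18]
[0,2] uncovered → point at 2; [4,5] uncovered → point at 5; [6,8] uncovered → point at 8; [10,13] uncovered → point at 13; [16,17] uncovered → point at 17.
Points: 2, 5, 8, 13, 17 (5 total).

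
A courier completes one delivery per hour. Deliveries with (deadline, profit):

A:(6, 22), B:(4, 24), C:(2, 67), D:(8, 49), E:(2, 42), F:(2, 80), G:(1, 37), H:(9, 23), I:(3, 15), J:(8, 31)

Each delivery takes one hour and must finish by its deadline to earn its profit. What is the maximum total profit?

311

By profit: F(d2,80), C(d2,67), D(d8,49), E(d2,42), G(d1,37), J(d8,31), B(d4,24), H(d9,23), A(d6,22), I(d3,15)
F→slot 2; C→slot 1; D→slot 8; E skipped; G skipped; J→slot 7; B→slot 4; H→slot 9; A→slot 6; I→slot 3.
Profit = 67 + 80 + 15 + 24 + 22 + 31 + 49 + 23 = 311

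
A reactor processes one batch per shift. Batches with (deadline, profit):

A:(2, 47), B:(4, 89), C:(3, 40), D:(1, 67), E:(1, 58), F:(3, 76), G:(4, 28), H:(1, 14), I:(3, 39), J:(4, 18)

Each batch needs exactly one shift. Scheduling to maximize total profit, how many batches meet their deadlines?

4

Profit order: B=89 F=76 D=67 E=58 A=47 C=40 I=39 G=28 J=18 H=14
Assign: B→slot 4, F→slot 3, D→slot 1, E skipped, A→slot 2, C skipped, I skipped, G skipped, J skipped, H skipped.
Slots: [1:D] [2:A] [3:F] [4:B]
4 of 10 scheduled.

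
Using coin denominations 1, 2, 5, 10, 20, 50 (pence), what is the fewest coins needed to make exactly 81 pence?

Use the largest denomination that fits, subtract, and repeat.
81 = 1×50 + 1×20 + 1×10 + 1×1
Total coins = 1 + 1 + 1 + 1 = 4

4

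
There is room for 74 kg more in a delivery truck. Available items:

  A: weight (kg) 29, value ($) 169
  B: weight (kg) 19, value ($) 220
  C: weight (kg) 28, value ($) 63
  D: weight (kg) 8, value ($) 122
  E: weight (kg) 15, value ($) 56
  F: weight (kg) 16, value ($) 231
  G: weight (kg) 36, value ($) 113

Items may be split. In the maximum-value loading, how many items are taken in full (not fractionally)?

Sort by value per unit weight and fill in that order.
Ratios (sorted): D 15.25, F 14.44, B 11.58, A 5.83, E 3.73, G 3.14, C 2.25
take D (8 @ 122); take F (16 @ 231); take B (19 @ 220); take A (29 @ 169); take 2/15 of E → 7.47. Capacity used 74/74.
4 item(s) taken whole; one partial (take 2/15 of E).

4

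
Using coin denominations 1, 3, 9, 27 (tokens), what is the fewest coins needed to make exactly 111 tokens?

5

111 − 4×27→3 − 1×3→0
Total coins = 4 + 1 = 5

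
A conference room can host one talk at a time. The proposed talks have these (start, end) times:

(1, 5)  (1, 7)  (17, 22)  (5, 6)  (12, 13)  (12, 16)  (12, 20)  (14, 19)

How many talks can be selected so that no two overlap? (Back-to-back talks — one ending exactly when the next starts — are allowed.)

4

Order by finish time; keep every interval that doesn't clash with the previous kept one.
Sorted by end: (1,5)  (5,6)  (1,7)  (12,13)  (12,16)  (14,19)  (12,20)  (17,22)
take (1,5); take (5,6); skip (1,7); take (12,13); take (14,19); skip (12,20).
Selected 4 talks.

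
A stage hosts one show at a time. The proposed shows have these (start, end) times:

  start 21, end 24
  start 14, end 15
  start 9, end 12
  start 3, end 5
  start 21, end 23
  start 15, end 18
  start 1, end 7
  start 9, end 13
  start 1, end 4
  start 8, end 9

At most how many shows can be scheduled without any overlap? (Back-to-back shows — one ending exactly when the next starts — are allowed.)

Greedy by earliest finish: after sorting by end time, pick each interval compatible with the last pick.
Sorted by end: (1,4)  (3,5)  (1,7)  (8,9)  (9,12)  (9,13)  (14,15)  (15,18)  (21,23)  (21,24)
take (1,4); skip (1,7); take (8,9); take (9,12); skip (9,13); take (14,15); take (15,18); take (21,23).
Selected 6 shows.

6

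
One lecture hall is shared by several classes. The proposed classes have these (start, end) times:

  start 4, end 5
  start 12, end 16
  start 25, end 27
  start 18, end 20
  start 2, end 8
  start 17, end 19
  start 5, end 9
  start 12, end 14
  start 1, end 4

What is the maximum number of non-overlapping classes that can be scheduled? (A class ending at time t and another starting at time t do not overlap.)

Sort by end time and greedily take each interval whose start is ≥ the last chosen end.
By end time: (1,4), (4,5), (2,8), (5,9), (12,14), (12,16), (17,19), (18,20), (25,27).
Pick (1,4); next start ≥ 4 → (4,5); next start ≥ 5 → (5,9); next start ≥ 9 → (12,14); next start ≥ 14 → (17,19); next start ≥ 19 → (25,27).
Selected 6 classes.

6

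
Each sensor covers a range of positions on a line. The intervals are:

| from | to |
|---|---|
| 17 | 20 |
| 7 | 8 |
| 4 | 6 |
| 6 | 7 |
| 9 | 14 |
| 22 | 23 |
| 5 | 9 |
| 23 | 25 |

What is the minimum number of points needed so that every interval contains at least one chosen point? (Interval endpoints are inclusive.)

Process intervals by earliest right end; each time one isn't hit yet, stab at its right endpoint.
Sorted: [4,6] [6,7] [7,8] [5,9] [9,14] [17,20] [22,23] [23,25]
{[4,6],[6,7]} hit by 6; {[7,8],[5,9]} hit by 8; {[9,14]} hit by 14; {[17,20]} hit by 20; {[22,23],[23,25]} hit by 23.
Points: 6, 8, 14, 20, 23 (5 total).

5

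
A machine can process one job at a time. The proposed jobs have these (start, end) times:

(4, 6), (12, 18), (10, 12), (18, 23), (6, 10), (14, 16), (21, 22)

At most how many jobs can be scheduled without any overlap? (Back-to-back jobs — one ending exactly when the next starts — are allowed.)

5

Order by finish time; keep every interval that doesn't clash with the previous kept one.
Sorted by end: (4,6)  (6,10)  (10,12)  (14,16)  (12,18)  (21,22)  (18,23)
take (4,6); take (6,10); take (10,12); take (14,16); take (21,22); skip (18,23).
Selected 5 jobs.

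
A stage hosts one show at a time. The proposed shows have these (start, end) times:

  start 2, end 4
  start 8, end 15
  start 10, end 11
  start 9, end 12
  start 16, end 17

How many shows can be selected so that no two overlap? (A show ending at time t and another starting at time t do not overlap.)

Sort by end time and greedily take each interval whose start is ≥ the last chosen end.
By end time: (2,4), (10,11), (9,12), (8,15), (16,17).
Pick (2,4); next start ≥ 4 → (10,11); next start ≥ 11 → (16,17).
Selected 3 shows.

3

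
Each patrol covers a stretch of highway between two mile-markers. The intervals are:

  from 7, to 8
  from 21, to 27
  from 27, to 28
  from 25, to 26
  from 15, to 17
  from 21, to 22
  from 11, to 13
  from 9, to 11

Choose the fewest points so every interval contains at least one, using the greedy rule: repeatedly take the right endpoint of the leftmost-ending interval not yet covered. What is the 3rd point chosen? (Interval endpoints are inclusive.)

Process intervals by earliest right end; each time one isn't hit yet, stab at its right endpoint.
Sorted: [7,8] [9,11] [11,13] [15,17] [21,22] [25,26] [21,27] [27,28]
{[7,8]} hit by 8; {[9,11],[11,13]} hit by 11; {[15,17]} hit by 17; {[21,22]} hit by 22; {[25,26],[21,27]} hit by 26; {[27,28]} hit by 28.
Points: 8, 11, 17, 22, 26, 28 (6 total).

17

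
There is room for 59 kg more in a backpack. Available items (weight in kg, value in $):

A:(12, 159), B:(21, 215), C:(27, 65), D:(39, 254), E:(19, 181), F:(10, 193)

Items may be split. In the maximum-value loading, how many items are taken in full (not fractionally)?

3

Sort by value per unit weight and fill in that order.
Order: F (193/10=19.30) > A (159/12=13.25) > B (215/21=10.24) > E (181/19=9.53) > D (254/39=6.51) > C (65/27=2.41)
Fill: take F (10 @ 193) → take A (12 @ 159) → take B (21 @ 215) → take 16/19 of E → 152.42; 59/59 used.
3 item(s) taken whole; one partial (take 16/19 of E).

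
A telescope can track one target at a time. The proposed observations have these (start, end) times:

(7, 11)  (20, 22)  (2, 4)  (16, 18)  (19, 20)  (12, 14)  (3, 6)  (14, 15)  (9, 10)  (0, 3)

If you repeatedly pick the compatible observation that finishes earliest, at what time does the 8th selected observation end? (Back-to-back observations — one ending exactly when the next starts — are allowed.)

22

Order by finish time; keep every interval that doesn't clash with the previous kept one.
By end time: (0,3), (2,4), (3,6), (9,10), (7,11), (12,14), (14,15), (16,18), (19,20), (20,22).
Pick (0,3); next start ≥ 3 → (3,6); next start ≥ 6 → (9,10); next start ≥ 10 → (12,14); next start ≥ 14 → (14,15); next start ≥ 15 → (16,18); next start ≥ 18 → (19,20); next start ≥ 20 → (20,22).
Selected: (0,3) (3,6) (9,10) (12,14) (14,15) (16,18) (19,20) (20,22)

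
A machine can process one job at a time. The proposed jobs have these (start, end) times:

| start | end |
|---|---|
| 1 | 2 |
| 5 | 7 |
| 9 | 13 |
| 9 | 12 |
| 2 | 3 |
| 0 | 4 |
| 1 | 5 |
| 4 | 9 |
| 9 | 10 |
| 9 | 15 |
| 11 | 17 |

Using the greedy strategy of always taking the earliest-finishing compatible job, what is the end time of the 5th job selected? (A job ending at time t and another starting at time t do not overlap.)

17

By end time: (1,2), (2,3), (0,4), (1,5), (5,7), (4,9), (9,10), (9,12), (9,13), (9,15), (11,17).
Pick (1,2); next start ≥ 2 → (2,3); next start ≥ 3 → (5,7); next start ≥ 7 → (9,10); next start ≥ 10 → (11,17).
Selected: (1,2) (2,3) (5,7) (9,10) (11,17)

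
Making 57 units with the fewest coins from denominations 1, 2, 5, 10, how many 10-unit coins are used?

Use the largest denomination that fits, subtract, and repeat.
57 − 5×10→7 − 1×5→2 − 1×2→0
Count of 10: 5

5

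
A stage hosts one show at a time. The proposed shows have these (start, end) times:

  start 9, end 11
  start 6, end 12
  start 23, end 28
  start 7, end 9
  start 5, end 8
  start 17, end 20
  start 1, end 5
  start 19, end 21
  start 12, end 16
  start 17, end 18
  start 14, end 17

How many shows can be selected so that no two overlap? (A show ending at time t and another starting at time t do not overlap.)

By end time: (1,5), (5,8), (7,9), (9,11), (6,12), (12,16), (14,17), (17,18), (17,20), (19,21), (23,28).
Pick (1,5); next start ≥ 5 → (5,8); next start ≥ 8 → (9,11); next start ≥ 11 → (12,16); next start ≥ 16 → (17,18); next start ≥ 18 → (19,21); next start ≥ 21 → (23,28).
Selected 7 shows.

7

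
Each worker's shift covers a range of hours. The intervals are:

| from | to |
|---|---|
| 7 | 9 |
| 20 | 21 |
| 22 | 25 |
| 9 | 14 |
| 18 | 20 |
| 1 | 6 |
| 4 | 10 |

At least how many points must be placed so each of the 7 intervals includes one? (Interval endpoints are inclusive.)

4

Sort by right endpoint; whenever an interval is uncovered, place a point at its right end.
By right end: [1,6]  [7,9]  [4,10]  [9,14]  [18,20]  [20,21]  [22,25]
[1,6] uncovered → point at 6; [7,9] uncovered → point at 9; [18,20] uncovered → point at 20; [22,25] uncovered → point at 25.
Points: 6, 9, 20, 25 (4 total).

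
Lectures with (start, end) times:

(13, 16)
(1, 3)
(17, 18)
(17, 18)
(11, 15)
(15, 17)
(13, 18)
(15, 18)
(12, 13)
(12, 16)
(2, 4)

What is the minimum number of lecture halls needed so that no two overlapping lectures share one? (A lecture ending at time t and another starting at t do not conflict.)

5

The answer is the maximum number of intervals overlapping at any instant.
starts: [1, 2, 11, 12, 12, 13, 13, 15, 15, 17, 17]
ends:   [3, 4, 13, 15, 16, 16, 17, 18, 18, 18, 18]
s1→1 s2→2 e3→1 e4→0 s11→1 s12→2 s12→3 e13→2 s13→3 s13→4 e15→3 s15→4 s15→5  — peak 5.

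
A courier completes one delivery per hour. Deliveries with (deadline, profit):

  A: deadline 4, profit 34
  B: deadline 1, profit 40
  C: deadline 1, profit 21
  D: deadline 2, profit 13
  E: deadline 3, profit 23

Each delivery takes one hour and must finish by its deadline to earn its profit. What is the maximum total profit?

110

Take jobs in profit order; each goes to the latest open slot no later than its deadline.
By profit: B(d1,40), A(d4,34), E(d3,23), C(d1,21), D(d2,13)
B→slot 1; A→slot 4; E→slot 3; C skipped; D→slot 2.
Profit = 40 + 13 + 23 + 34 = 110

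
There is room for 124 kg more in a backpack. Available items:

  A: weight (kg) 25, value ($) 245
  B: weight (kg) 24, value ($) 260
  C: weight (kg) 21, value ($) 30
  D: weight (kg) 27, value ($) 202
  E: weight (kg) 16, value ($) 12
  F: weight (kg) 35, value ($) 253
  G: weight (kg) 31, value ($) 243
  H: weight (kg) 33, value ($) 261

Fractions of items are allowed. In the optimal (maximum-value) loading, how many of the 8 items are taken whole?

4

Sort by value per unit weight and fill in that order.
Ratios (sorted): B 10.83, A 9.80, H 7.91, G 7.84, D 7.48, F 7.23, C 1.43, E 0.75
take B (24 @ 260); take A (25 @ 245); take H (33 @ 261); take G (31 @ 243); take 11/27 of D → 82.30. Capacity used 124/124.
4 item(s) taken whole; one partial (take 11/27 of D).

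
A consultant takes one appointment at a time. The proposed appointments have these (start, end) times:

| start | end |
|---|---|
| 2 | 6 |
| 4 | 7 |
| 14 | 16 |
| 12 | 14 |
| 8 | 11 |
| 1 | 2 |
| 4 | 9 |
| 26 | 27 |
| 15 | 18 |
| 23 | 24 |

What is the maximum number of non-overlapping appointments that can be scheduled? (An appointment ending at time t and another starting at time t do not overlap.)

7

Order by finish time; keep every interval that doesn't clash with the previous kept one.
Sorted by end: (1,2)  (2,6)  (4,7)  (4,9)  (8,11)  (12,14)  (14,16)  (15,18)  (23,24)  (26,27)
take (1,2); take (2,6); skip (4,7); take (8,11); take (12,14); take (14,16); skip (15,18); take (23,24); take (26,27).
Selected 7 appointments.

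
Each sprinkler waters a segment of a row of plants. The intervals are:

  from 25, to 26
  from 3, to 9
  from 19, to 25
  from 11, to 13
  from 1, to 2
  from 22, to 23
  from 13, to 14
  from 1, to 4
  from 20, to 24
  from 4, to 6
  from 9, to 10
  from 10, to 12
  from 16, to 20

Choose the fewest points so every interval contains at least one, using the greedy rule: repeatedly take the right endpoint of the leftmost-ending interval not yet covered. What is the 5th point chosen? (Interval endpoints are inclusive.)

20

By right end: [1,2]  [1,4]  [4,6]  [3,9]  [9,10]  [10,12]  [11,13]  [13,14]  [16,20]  [22,23]  [20,24]  [19,25]  [25,26]
[1,2] uncovered → point at 2; [4,6] uncovered → point at 6; [9,10] uncovered → point at 10; [11,13] uncovered → point at 13; [16,20] uncovered → point at 20; [22,23] uncovered → point at 23; [25,26] uncovered → point at 26.
Points: 2, 6, 10, 13, 20, 23, 26 (7 total).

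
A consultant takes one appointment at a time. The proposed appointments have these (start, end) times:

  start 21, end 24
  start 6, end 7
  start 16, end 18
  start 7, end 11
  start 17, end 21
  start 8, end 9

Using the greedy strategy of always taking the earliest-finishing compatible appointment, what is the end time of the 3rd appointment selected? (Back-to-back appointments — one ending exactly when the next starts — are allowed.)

18

Sort by end time and greedily take each interval whose start is ≥ the last chosen end.
By end time: (6,7), (8,9), (7,11), (16,18), (17,21), (21,24).
Pick (6,7); next start ≥ 7 → (8,9); next start ≥ 9 → (16,18); next start ≥ 18 → (21,24).
Selected: (6,7) (8,9) (16,18) (21,24)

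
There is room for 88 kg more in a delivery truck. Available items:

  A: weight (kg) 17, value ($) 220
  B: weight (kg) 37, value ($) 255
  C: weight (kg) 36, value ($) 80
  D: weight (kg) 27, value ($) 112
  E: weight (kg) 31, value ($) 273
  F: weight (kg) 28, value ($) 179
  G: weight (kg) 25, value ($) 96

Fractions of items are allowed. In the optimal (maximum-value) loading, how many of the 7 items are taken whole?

3

Sort by value per unit weight and fill in that order.
Order: A (220/17=12.94) > E (273/31=8.81) > B (255/37=6.89) > F (179/28=6.39) > D (112/27=4.15) > G (96/25=3.84) > C (80/36=2.22)
Fill: take A (17 @ 220) → take E (31 @ 273) → take B (37 @ 255) → take 3/28 of F → 19.18; 88/88 used.
3 item(s) taken whole; one partial (take 3/28 of F).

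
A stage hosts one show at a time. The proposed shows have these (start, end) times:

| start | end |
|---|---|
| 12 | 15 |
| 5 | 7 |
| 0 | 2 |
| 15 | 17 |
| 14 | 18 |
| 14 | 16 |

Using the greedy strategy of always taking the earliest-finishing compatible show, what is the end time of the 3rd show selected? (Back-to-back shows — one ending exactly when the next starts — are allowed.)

Sort by end time and greedily take each interval whose start is ≥ the last chosen end.
By end time: (0,2), (5,7), (12,15), (14,16), (15,17), (14,18).
Pick (0,2); next start ≥ 2 → (5,7); next start ≥ 7 → (12,15); next start ≥ 15 → (15,17).
Selected: (0,2) (5,7) (12,15) (15,17)

15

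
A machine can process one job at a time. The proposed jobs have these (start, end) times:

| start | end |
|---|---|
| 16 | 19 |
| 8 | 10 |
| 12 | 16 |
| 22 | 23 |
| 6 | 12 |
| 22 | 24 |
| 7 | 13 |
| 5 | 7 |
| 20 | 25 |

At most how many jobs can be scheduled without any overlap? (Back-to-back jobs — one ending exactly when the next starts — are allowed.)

Sort by end time and greedily take each interval whose start is ≥ the last chosen end.
By end time: (5,7), (8,10), (6,12), (7,13), (12,16), (16,19), (22,23), (22,24), (20,25).
Pick (5,7); next start ≥ 7 → (8,10); next start ≥ 10 → (12,16); next start ≥ 16 → (16,19); next start ≥ 19 → (22,23).
Selected 5 jobs.

5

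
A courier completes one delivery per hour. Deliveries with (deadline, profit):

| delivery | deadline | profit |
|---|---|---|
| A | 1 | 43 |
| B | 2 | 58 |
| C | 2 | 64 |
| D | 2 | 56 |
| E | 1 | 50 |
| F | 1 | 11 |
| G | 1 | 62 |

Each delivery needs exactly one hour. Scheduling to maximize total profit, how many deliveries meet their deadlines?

Sort by profit descending; place each in the latest free slot ≤ its deadline.
Profit order: C=64 G=62 B=58 D=56 E=50 A=43 F=11
Assign: C→slot 2, G→slot 1, B skipped, D skipped, E skipped, A skipped, F skipped.
Slots: [1:G] [2:C]
2 of 7 scheduled.

2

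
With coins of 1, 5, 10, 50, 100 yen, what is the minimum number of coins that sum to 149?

10

149 = 1×100 + 4×10 + 1×5 + 4×1
Total coins = 1 + 4 + 1 + 4 = 10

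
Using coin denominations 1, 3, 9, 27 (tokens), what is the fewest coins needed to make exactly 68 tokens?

68 = 2×27 + 1×9 + 1×3 + 2×1
Total coins = 2 + 1 + 1 + 2 = 6

6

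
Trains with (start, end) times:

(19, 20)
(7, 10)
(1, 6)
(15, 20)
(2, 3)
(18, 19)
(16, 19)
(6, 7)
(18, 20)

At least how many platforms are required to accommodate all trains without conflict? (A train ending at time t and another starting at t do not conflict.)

4

The answer is the maximum number of intervals overlapping at any instant.
starts: [1, 2, 6, 7, 15, 16, 18, 18, 19]
ends:   [3, 6, 7, 10, 19, 19, 20, 20, 20]
s1→1 s2→2 e3→1 e6→0 s6→1 e7→0 s7→1 e10→0 s15→1 s16→2 s18→3 s18→4  — peak 4.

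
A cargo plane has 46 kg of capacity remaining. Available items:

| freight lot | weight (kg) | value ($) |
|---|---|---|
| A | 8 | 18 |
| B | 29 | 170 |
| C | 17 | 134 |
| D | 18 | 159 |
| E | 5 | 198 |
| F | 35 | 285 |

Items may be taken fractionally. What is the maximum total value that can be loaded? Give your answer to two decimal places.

544.29

Sort by value per unit weight and fill in that order.
Order: E (198/5=39.60) > D (159/18=8.83) > F (285/35=8.14) > C (134/17=7.88) > B (170/29=5.86) > A (18/8=2.25)
Fill: take E (5 @ 198) → take D (18 @ 159) → take 23/35 of F → 187.29; 46/46 used.
Total value = 544.29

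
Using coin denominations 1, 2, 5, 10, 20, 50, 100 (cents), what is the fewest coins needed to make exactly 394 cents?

8

Use the largest denomination that fits, subtract, and repeat.
394 = 3×100 + 1×50 + 2×20 + 2×2
Total coins = 3 + 1 + 2 + 2 = 8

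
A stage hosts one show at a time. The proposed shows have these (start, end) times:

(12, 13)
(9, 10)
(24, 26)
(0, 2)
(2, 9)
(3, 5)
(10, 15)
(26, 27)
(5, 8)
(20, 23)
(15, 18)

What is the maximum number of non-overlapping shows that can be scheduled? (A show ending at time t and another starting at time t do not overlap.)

9

Sorted by end: (0,2)  (3,5)  (5,8)  (2,9)  (9,10)  (12,13)  (10,15)  (15,18)  (20,23)  (24,26)  (26,27)
take (0,2); take (3,5); take (5,8); skip (2,9); take (9,10); take (12,13); take (15,18); take (20,23); take (24,26); take (26,27).
Selected 9 shows.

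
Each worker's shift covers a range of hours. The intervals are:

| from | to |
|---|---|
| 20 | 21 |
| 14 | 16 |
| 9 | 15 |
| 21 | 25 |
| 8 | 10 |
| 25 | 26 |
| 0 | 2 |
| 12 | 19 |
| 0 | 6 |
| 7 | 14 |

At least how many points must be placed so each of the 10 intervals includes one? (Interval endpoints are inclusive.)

By right end: [0,2]  [0,6]  [8,10]  [7,14]  [9,15]  [14,16]  [12,19]  [20,21]  [21,25]  [25,26]
[0,2] uncovered → point at 2; [8,10] uncovered → point at 10; [14,16] uncovered → point at 16; [20,21] uncovered → point at 21; [25,26] uncovered → point at 26.
Points: 2, 10, 16, 21, 26 (5 total).

5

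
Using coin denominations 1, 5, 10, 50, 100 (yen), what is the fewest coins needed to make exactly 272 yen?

272 − 2×100→72 − 1×50→22 − 2×10→2 − 2×1→0
Total coins = 2 + 1 + 2 + 2 = 7

7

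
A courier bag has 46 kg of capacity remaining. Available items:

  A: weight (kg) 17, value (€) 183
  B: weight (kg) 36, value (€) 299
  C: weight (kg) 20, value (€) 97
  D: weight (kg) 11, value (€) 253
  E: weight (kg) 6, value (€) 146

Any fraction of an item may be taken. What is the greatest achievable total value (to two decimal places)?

Sort by value per unit weight and fill in that order.
Order: E (146/6=24.33) > D (253/11=23.00) > A (183/17=10.76) > B (299/36=8.31) > C (97/20=4.85)
Fill: take E (6 @ 146) → take D (11 @ 253) → take A (17 @ 183) → take 12/36 of B → 99.67; 46/46 used.
Total value = 681.67

681.67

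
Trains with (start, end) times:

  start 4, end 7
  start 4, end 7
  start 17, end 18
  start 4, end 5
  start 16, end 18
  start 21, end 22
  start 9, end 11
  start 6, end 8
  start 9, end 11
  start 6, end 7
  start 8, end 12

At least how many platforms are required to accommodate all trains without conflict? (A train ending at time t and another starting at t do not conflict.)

The answer is the maximum number of intervals overlapping at any instant.
starts: [4, 4, 4, 6, 6, 8, 9, 9, 16, 17, 21]
ends:   [5, 7, 7, 7, 8, 11, 11, 12, 18, 18, 22]
s4→1 s4→2 s4→3 e5→2 s6→3 s6→4  — peak 4.

4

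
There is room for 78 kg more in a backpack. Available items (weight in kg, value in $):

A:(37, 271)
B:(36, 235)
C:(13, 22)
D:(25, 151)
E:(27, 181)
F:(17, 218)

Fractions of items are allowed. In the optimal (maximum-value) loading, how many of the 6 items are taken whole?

2

Greedy by value/weight ratio, highest first.
Order: F (218/17=12.82) > A (271/37=7.32) > E (181/27=6.70) > B (235/36=6.53) > D (151/25=6.04) > C (22/13=1.69)
Fill: take F (17 @ 218) → take A (37 @ 271) → take 24/27 of E → 160.89; 78/78 used.
2 item(s) taken whole; one partial (take 24/27 of E).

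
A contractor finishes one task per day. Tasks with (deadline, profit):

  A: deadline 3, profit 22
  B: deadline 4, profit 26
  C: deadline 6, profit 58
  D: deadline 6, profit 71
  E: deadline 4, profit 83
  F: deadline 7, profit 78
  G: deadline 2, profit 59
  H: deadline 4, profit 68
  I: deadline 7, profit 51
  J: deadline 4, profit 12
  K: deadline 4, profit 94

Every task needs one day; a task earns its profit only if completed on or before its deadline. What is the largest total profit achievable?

Sort by profit descending; place each in the latest free slot ≤ its deadline.
By profit: K(d4,94), E(d4,83), F(d7,78), D(d6,71), H(d4,68), G(d2,59), C(d6,58), I(d7,51), B(d4,26), A(d3,22), J(d4,12)
K→slot 4; E→slot 3; F→slot 7; D→slot 6; H→slot 2; G→slot 1; C→slot 5; I skipped; B skipped; A skipped; J skipped.
Profit = 59 + 68 + 83 + 94 + 58 + 71 + 78 = 511

511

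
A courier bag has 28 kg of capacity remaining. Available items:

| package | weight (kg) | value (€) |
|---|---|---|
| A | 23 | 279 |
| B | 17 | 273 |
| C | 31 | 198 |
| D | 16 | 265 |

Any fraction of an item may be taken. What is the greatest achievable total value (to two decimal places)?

457.71

Order: D (265/16=16.56) > B (273/17=16.06) > A (279/23=12.13) > C (198/31=6.39)
Fill: take D (16 @ 265) → take 12/17 of B → 192.71; 28/28 used.
Total value = 457.71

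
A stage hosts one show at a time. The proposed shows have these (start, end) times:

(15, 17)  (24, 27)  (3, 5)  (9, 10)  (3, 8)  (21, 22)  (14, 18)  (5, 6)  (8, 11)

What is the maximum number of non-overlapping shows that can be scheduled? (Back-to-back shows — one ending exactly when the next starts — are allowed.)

6

Order by finish time; keep every interval that doesn't clash with the previous kept one.
Sorted by end: (3,5)  (5,6)  (3,8)  (9,10)  (8,11)  (15,17)  (14,18)  (21,22)  (24,27)
take (3,5); take (5,6); take (9,10); take (15,17); take (21,22); take (24,27).
Selected 6 shows.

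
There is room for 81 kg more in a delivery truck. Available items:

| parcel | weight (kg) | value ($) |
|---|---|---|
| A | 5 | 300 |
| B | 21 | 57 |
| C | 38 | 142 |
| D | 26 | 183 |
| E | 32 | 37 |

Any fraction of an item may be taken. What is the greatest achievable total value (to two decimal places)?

Ratios (sorted): A 60.00, D 7.04, C 3.74, B 2.71, E 1.16
take A (5 @ 300); take D (26 @ 183); take C (38 @ 142); take 12/21 of B → 32.57. Capacity used 81/81.
Total value = 657.57

657.57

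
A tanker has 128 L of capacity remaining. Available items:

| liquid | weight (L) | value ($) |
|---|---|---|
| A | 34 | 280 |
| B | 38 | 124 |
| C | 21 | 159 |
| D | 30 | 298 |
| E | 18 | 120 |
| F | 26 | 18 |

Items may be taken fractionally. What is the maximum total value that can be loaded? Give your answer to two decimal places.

Ratios (sorted): D 9.93, A 8.24, C 7.57, E 6.67, B 3.26, F 0.69
take D (30 @ 298); take A (34 @ 280); take C (21 @ 159); take E (18 @ 120); take 25/38 of B → 81.58. Capacity used 128/128.
Total value = 938.58

938.58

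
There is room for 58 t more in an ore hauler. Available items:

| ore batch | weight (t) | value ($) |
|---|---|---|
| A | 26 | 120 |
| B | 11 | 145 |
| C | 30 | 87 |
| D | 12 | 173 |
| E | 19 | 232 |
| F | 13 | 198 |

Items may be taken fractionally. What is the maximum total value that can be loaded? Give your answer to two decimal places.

Sort by value per unit weight and fill in that order.
Order: F (198/13=15.23) > D (173/12=14.42) > B (145/11=13.18) > E (232/19=12.21) > A (120/26=4.62) > C (87/30=2.90)
Fill: take F (13 @ 198) → take D (12 @ 173) → take B (11 @ 145) → take E (19 @ 232) → take 3/26 of A → 13.85; 58/58 used.
Total value = 761.85

761.85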